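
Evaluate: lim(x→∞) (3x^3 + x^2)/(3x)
This is an ∞/∞ indeterminate form.

Apply L'Hôpital's rule: differentiate numerator and denominator separately.
  f(x) = 3·x^3 + x^2   ⇒   f'(x) = 9·x^2 + 2·x
  g(x) = 3·x   ⇒   g'(x) = 3
  lim(x→∞) f'(x)/g'(x) = lim(x→∞) (9·x^2 + 2·x)/(3)
  = ∞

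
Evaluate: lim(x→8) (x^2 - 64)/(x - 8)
This is a standard limit.

Factor or rationalize the expression:
  lim(x→8) (x^2 - 64)/(x - 8) = 16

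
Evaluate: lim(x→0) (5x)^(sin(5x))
This is an exponential indeterminate form.

For exponential indeterminate forms, take the natural log:
  Let L = lim(x→0) (5x)^(sin(5x))
  Then ln(L) = lim(x→0) [exponent × ln(base)]
  Evaluate using L'Hôpital or standard limits, then exponentiate.
  L = 1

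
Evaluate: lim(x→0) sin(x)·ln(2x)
This is a 0·∞ indeterminate form.

Rewrite 0·∞ as a quotient (0/0 or ∞/∞ form), then apply L'Hôpital's rule:
  lim(x→0) sin(x)·ln(2x) = 0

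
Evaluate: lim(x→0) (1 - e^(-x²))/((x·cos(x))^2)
This is a 0/0 indeterminate form.

Apply L'Hôpital's rule: differentiate numerator and denominator separately.
  f(x) = 1 - e^(-x^2)   ⇒   f'(x) = 2·x·e^(-x^2)
  g(x) = x^2·cos(x)^2   ⇒   g'(x) = -2·x^2·sin(x)·cos(x) + 2·x·cos(x)^2
  lim(x→0) f'(x)/g'(x) = lim(x→0) (2·x·e^(-x^2))/(-2·x^2·sin(x)·cos(x) + 2·x·cos(x)^2)
  = 1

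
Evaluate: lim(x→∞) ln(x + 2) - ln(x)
This is an ∞-∞ indeterminate form.

Combine fractions or rationalize to convert ∞-∞ to 0/0 form:
  lim(x→∞) ln(x + 2) - ln(x) = 0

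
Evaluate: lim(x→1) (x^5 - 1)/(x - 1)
This is a standard limit.

Factor or rationalize the expression:
  lim(x→1) (x^5 - 1)/(x - 1) = 5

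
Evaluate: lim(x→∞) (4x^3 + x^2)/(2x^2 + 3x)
This is an ∞/∞ indeterminate form.

Apply L'Hôpital's rule: differentiate numerator and denominator separately.
  f(x) = 4·x^3 + x^2   ⇒   f'(x) = 12·x^2 + 2·x
  g(x) = 2·x^2 + 3·x   ⇒   g'(x) = 4·x + 3
  lim(x→∞) f'(x)/g'(x) = lim(x→∞) (12·x^2 + 2·x)/(4·x + 3)
  = ∞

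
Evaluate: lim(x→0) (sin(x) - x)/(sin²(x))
This is a 0/0 indeterminate form.

Apply L'Hôpital's rule: differentiate numerator and denominator separately.
  f(x) = -x + sin(x)   ⇒   f'(x) = cos(x) - 1
  g(x) = sin(x)^2   ⇒   g'(x) = 2·sin(x)·cos(x)
  lim(x→0) f'(x)/g'(x) = lim(x→0) (cos(x) - 1)/(2·sin(x)·cos(x))
  = 0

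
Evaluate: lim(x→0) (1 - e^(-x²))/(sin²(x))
This is a 0/0 indeterminate form.

Apply L'Hôpital's rule: differentiate numerator and denominator separately.
  f(x) = 1 - e^(-x^2)   ⇒   f'(x) = 2·x·e^(-x^2)
  g(x) = sin(x)^2   ⇒   g'(x) = 2·sin(x)·cos(x)
  lim(x→0) f'(x)/g'(x) = lim(x→0) (2·x·e^(-x^2))/(2·sin(x)·cos(x))
  = 1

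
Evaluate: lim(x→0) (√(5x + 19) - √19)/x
This is a standard limit.

Factor or rationalize the expression:
  lim(x→0) (√(5x + 19) - √19)/x = 5·sqrt(19)/38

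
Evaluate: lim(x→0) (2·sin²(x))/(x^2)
This is a 0/0 indeterminate form.

Apply L'Hôpital's rule: differentiate numerator and denominator separately.
  f(x) = 2·sin(x)^2   ⇒   f'(x) = 4·sin(x)·cos(x)
  g(x) = x^2   ⇒   g'(x) = 2·x
  lim(x→0) f'(x)/g'(x) = lim(x→0) (4·sin(x)·cos(x))/(2·x)
  = 2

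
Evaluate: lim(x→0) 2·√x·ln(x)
This is a 0·∞ indeterminate form.

Rewrite 0·∞ as a quotient (0/0 or ∞/∞ form), then apply L'Hôpital's rule:
  lim(x→0) 2·√x·ln(x) = 0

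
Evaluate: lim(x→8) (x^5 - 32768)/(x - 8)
This is a standard limit.

Factor or rationalize the expression:
  lim(x→8) (x^5 - 32768)/(x - 8) = 20480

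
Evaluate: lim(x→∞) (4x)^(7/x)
This is an exponential indeterminate form.

For exponential indeterminate forms, take the natural log:
  Let L = lim(x→∞) (4x)^(7/x)
  Then ln(L) = lim(x→∞) [exponent × ln(base)]
  Evaluate using L'Hôpital or standard limits, then exponentiate.
  L = 1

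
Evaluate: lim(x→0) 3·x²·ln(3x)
This is a 0·∞ indeterminate form.

Rewrite 0·∞ as a quotient (0/0 or ∞/∞ form), then apply L'Hôpital's rule:
  lim(x→0) 3·x²·ln(3x) = 0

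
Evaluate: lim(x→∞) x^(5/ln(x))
This is an exponential indeterminate form.

For exponential indeterminate forms, take the natural log:
  Let L = lim(x→∞) x^(5/ln(x))
  Then ln(L) = lim(x→∞) [exponent × ln(base)]
  Evaluate using L'Hôpital or standard limits, then exponentiate.
  L = e^(5)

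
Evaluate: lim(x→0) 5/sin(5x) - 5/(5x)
This is an ∞-∞ indeterminate form.

Combine fractions or rationalize to convert ∞-∞ to 0/0 form:
  lim(x→0) 5/sin(5x) - 5/(5x) = 0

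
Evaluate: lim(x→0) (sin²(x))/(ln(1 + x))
This is a 0/0 indeterminate form.

Apply L'Hôpital's rule: differentiate numerator and denominator separately.
  f(x) = sin(x)^2   ⇒   f'(x) = 2·sin(x)·cos(x)
  g(x) = ln(x + 1)   ⇒   g'(x) = 1/(x + 1)
  lim(x→0) f'(x)/g'(x) = lim(x→0) (2·sin(x)·cos(x))/(1/(x + 1))
  = 0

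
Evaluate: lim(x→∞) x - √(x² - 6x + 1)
This is an ∞-∞ indeterminate form.

Combine fractions or rationalize to convert ∞-∞ to 0/0 form:
  lim(x→∞) x - √(x² - 6x + 1) = 3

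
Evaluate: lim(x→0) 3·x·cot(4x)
This is a 0·∞ indeterminate form.

Rewrite 0·∞ as a quotient (0/0 or ∞/∞ form), then apply L'Hôpital's rule:
  lim(x→0) 3·x·cot(4x) = 3/4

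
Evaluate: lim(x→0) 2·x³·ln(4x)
This is a 0·∞ indeterminate form.

Rewrite 0·∞ as a quotient (0/0 or ∞/∞ form), then apply L'Hôpital's rule:
  lim(x→0) 2·x³·ln(4x) = 0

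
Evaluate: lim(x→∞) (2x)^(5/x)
This is an exponential indeterminate form.

For exponential indeterminate forms, take the natural log:
  Let L = lim(x→∞) (2x)^(5/x)
  Then ln(L) = lim(x→∞) [exponent × ln(base)]
  Evaluate using L'Hôpital or standard limits, then exponentiate.
  L = 1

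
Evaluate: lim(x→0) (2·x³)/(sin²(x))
This is a 0/0 indeterminate form.

Apply L'Hôpital's rule: differentiate numerator and denominator separately.
  f(x) = 2·x^3   ⇒   f'(x) = 6·x^2
  g(x) = sin(x)^2   ⇒   g'(x) = 2·sin(x)·cos(x)
  lim(x→0) f'(x)/g'(x) = lim(x→0) (6·x^2)/(2·sin(x)·cos(x))
  = 0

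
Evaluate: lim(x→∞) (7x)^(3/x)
This is an exponential indeterminate form.

For exponential indeterminate forms, take the natural log:
  Let L = lim(x→∞) (7x)^(3/x)
  Then ln(L) = lim(x→∞) [exponent × ln(base)]
  Evaluate using L'Hôpital or standard limits, then exponentiate.
  L = 1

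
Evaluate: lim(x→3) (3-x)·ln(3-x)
This is a 0·∞ indeterminate form.

Rewrite 0·∞ as a quotient (0/0 or ∞/∞ form), then apply L'Hôpital's rule:
  lim(x→3) (3-x)·ln(3-x) = 0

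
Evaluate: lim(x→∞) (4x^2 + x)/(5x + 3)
This is an ∞/∞ indeterminate form.

Apply L'Hôpital's rule: differentiate numerator and denominator separately.
  f(x) = 4·x^2 + x   ⇒   f'(x) = 8·x + 1
  g(x) = 5·x + 3   ⇒   g'(x) = 5
  lim(x→∞) f'(x)/g'(x) = lim(x→∞) (8·x + 1)/(5)
  = ∞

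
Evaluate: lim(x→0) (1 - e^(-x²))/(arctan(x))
This is a 0/0 indeterminate form.

Apply L'Hôpital's rule: differentiate numerator and denominator separately.
  f(x) = 1 - e^(-x^2)   ⇒   f'(x) = 2·x·e^(-x^2)
  g(x) = atan(x)   ⇒   g'(x) = 1/(x^2 + 1)
  lim(x→0) f'(x)/g'(x) = lim(x→0) (2·x·e^(-x^2))/(1/(x^2 + 1))
  = 0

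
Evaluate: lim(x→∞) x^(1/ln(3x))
This is an exponential indeterminate form.

For exponential indeterminate forms, take the natural log:
  Let L = lim(x→∞) x^(1/ln(3x))
  Then ln(L) = lim(x→∞) [exponent × ln(base)]
  Evaluate using L'Hôpital or standard limits, then exponentiate.
  L = e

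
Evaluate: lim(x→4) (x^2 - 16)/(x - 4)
This is a standard limit.

Factor or rationalize the expression:
  lim(x→4) (x^2 - 16)/(x - 4) = 8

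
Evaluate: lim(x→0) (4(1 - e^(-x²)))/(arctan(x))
This is a 0/0 indeterminate form.

Apply L'Hôpital's rule: differentiate numerator and denominator separately.
  f(x) = 4 - 4·e^(-x^2)   ⇒   f'(x) = 8·x·e^(-x^2)
  g(x) = atan(x)   ⇒   g'(x) = 1/(x^2 + 1)
  lim(x→0) f'(x)/g'(x) = lim(x→0) (8·x·e^(-x^2))/(1/(x^2 + 1))
  = 0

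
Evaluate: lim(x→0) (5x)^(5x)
This is an exponential indeterminate form.

For exponential indeterminate forms, take the natural log:
  Let L = lim(x→0) (5x)^(5x)
  Then ln(L) = lim(x→0) [exponent × ln(base)]
  Evaluate using L'Hôpital or standard limits, then exponentiate.
  L = 1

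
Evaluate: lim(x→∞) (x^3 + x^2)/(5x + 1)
This is an ∞/∞ indeterminate form.

Apply L'Hôpital's rule: differentiate numerator and denominator separately.
  f(x) = x^3 + x^2   ⇒   f'(x) = 3·x^2 + 2·x
  g(x) = 5·x + 1   ⇒   g'(x) = 5
  lim(x→∞) f'(x)/g'(x) = lim(x→∞) (3·x^2 + 2·x)/(5)
  = ∞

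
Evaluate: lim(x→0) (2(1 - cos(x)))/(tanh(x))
This is a 0/0 indeterminate form.

Apply L'Hôpital's rule: differentiate numerator and denominator separately.
  f(x) = 2 - 2·cos(x)   ⇒   f'(x) = 2·sin(x)
  g(x) = tanh(x)   ⇒   g'(x) = 1 - tanh(x)^2
  lim(x→0) f'(x)/g'(x) = lim(x→0) (2·sin(x))/(1 - tanh(x)^2)
  = 0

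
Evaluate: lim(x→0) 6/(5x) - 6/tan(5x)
This is an ∞-∞ indeterminate form.

Combine fractions or rationalize to convert ∞-∞ to 0/0 form:
  lim(x→0) 6/(5x) - 6/tan(5x) = 0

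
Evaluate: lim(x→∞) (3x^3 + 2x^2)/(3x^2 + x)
This is an ∞/∞ indeterminate form.

Apply L'Hôpital's rule: differentiate numerator and denominator separately.
  f(x) = 3·x^3 + 2·x^2   ⇒   f'(x) = 9·x^2 + 4·x
  g(x) = 3·x^2 + x   ⇒   g'(x) = 6·x + 1
  lim(x→∞) f'(x)/g'(x) = lim(x→∞) (9·x^2 + 4·x)/(6·x + 1)
  = ∞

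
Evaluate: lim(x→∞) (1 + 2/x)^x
This is an exponential indeterminate form.

For exponential indeterminate forms, take the natural log:
  Let L = lim(x→∞) (1 + 2/x)^x
  Then ln(L) = lim(x→∞) [exponent × ln(base)]
  Evaluate using L'Hôpital or standard limits, then exponentiate.
  L = e²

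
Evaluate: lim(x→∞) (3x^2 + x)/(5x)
This is an ∞/∞ indeterminate form.

Apply L'Hôpital's rule: differentiate numerator and denominator separately.
  f(x) = 3·x^2 + x   ⇒   f'(x) = 6·x + 1
  g(x) = 5·x   ⇒   g'(x) = 5
  lim(x→∞) f'(x)/g'(x) = lim(x→∞) (6·x + 1)/(5)
  = ∞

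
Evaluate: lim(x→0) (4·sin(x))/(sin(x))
This is a 0/0 indeterminate form.

Apply L'Hôpital's rule: differentiate numerator and denominator separately.
  f(x) = 4·sin(x)   ⇒   f'(x) = 4·cos(x)
  g(x) = sin(x)   ⇒   g'(x) = cos(x)
  lim(x→0) f'(x)/g'(x) = lim(x→0) (4·cos(x))/(cos(x))
  = 4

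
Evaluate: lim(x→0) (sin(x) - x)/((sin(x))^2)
This is a 0/0 indeterminate form.

Apply L'Hôpital's rule: differentiate numerator and denominator separately.
  f(x) = -x + sin(x)   ⇒   f'(x) = cos(x) - 1
  g(x) = sin(x)^2   ⇒   g'(x) = 2·sin(x)·cos(x)
  lim(x→0) f'(x)/g'(x) = lim(x→0) (cos(x) - 1)/(2·sin(x)·cos(x))
  = 0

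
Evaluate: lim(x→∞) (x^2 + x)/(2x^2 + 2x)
This is an ∞/∞ indeterminate form.

Apply L'Hôpital's rule: differentiate numerator and denominator separately.
  f(x) = x^2 + x   ⇒   f'(x) = 2·x + 1
  g(x) = 2·x^2 + 2·x   ⇒   g'(x) = 4·x + 2
  lim(x→∞) f'(x)/g'(x) = lim(x→∞) (2·x + 1)/(4·x + 2)
  = 1/2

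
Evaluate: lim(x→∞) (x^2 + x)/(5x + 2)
This is an ∞/∞ indeterminate form.

Apply L'Hôpital's rule: differentiate numerator and denominator separately.
  f(x) = x^2 + x   ⇒   f'(x) = 2·x + 1
  g(x) = 5·x + 2   ⇒   g'(x) = 5
  lim(x→∞) f'(x)/g'(x) = lim(x→∞) (2·x + 1)/(5)
  = ∞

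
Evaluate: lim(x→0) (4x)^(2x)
This is an exponential indeterminate form.

For exponential indeterminate forms, take the natural log:
  Let L = lim(x→0) (4x)^(2x)
  Then ln(L) = lim(x→0) [exponent × ln(base)]
  Evaluate using L'Hôpital or standard limits, then exponentiate.
  L = 1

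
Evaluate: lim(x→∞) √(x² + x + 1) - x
This is an ∞-∞ indeterminate form.

Combine fractions or rationalize to convert ∞-∞ to 0/0 form:
  lim(x→∞) √(x² + x + 1) - x = 1/2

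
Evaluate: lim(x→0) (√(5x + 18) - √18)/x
This is a standard limit.

Factor or rationalize the expression:
  lim(x→0) (√(5x + 18) - √18)/x = 5·sqrt(2)/12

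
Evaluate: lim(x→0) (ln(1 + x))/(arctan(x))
This is a 0/0 indeterminate form.

Apply L'Hôpital's rule: differentiate numerator and denominator separately.
  f(x) = ln(x + 1)   ⇒   f'(x) = 1/(x + 1)
  g(x) = atan(x)   ⇒   g'(x) = 1/(x^2 + 1)
  lim(x→0) f'(x)/g'(x) = lim(x→0) (1/(x + 1))/(1/(x^2 + 1))
  = 1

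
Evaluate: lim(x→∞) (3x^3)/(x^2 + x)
This is an ∞/∞ indeterminate form.

Apply L'Hôpital's rule: differentiate numerator and denominator separately.
  f(x) = 3·x^3   ⇒   f'(x) = 9·x^2
  g(x) = x^2 + x   ⇒   g'(x) = 2·x + 1
  lim(x→∞) f'(x)/g'(x) = lim(x→∞) (9·x^2)/(2·x + 1)
  = ∞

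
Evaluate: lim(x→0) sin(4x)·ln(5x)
This is a 0·∞ indeterminate form.

Rewrite 0·∞ as a quotient (0/0 or ∞/∞ form), then apply L'Hôpital's rule:
  lim(x→0) sin(4x)·ln(5x) = 0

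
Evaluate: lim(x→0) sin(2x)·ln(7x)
This is a 0·∞ indeterminate form.

Rewrite 0·∞ as a quotient (0/0 or ∞/∞ form), then apply L'Hôpital's rule:
  lim(x→0) sin(2x)·ln(7x) = 0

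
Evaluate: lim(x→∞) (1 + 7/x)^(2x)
This is an exponential indeterminate form.

For exponential indeterminate forms, take the natural log:
  Let L = lim(x→∞) (1 + 7/x)^(2x)
  Then ln(L) = lim(x→∞) [exponent × ln(base)]
  Evaluate using L'Hôpital or standard limits, then exponentiate.
  L = e^(14)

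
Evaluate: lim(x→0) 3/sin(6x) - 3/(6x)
This is an ∞-∞ indeterminate form.

Combine fractions or rationalize to convert ∞-∞ to 0/0 form:
  lim(x→0) 3/sin(6x) - 3/(6x) = 0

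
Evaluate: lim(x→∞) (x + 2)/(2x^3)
This is an ∞/∞ indeterminate form.

Apply L'Hôpital's rule: differentiate numerator and denominator separately.
  f(x) = x + 2   ⇒   f'(x) = 1
  g(x) = 2·x^3   ⇒   g'(x) = 6·x^2
  lim(x→∞) f'(x)/g'(x) = lim(x→∞) (1)/(6·x^2)
  = 0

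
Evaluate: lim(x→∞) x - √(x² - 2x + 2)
This is an ∞-∞ indeterminate form.

Combine fractions or rationalize to convert ∞-∞ to 0/0 form:
  lim(x→∞) x - √(x² - 2x + 2) = 1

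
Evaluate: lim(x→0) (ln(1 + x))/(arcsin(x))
This is a 0/0 indeterminate form.

Apply L'Hôpital's rule: differentiate numerator and denominator separately.
  f(x) = ln(x + 1)   ⇒   f'(x) = 1/(x + 1)
  g(x) = asin(x)   ⇒   g'(x) = 1/sqrt(1 - x^2)
  lim(x→0) f'(x)/g'(x) = lim(x→0) (1/(x + 1))/(1/sqrt(1 - x^2))
  = 1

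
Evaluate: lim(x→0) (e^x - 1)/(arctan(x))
This is a 0/0 indeterminate form.

Apply L'Hôpital's rule: differentiate numerator and denominator separately.
  f(x) = e^(x) - 1   ⇒   f'(x) = e^(x)
  g(x) = atan(x)   ⇒   g'(x) = 1/(x^2 + 1)
  lim(x→0) f'(x)/g'(x) = lim(x→0) (e^(x))/(1/(x^2 + 1))
  = 1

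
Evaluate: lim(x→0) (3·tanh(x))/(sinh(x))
This is a 0/0 indeterminate form.

Apply L'Hôpital's rule: differentiate numerator and denominator separately.
  f(x) = 3·tanh(x)   ⇒   f'(x) = 3 - 3·tanh(x)^2
  g(x) = sinh(x)   ⇒   g'(x) = cosh(x)
  lim(x→0) f'(x)/g'(x) = lim(x→0) (3 - 3·tanh(x)^2)/(cosh(x))
  = 3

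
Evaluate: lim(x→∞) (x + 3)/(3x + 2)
This is an ∞/∞ indeterminate form.

Apply L'Hôpital's rule: differentiate numerator and denominator separately.
  f(x) = x + 3   ⇒   f'(x) = 1
  g(x) = 3·x + 2   ⇒   g'(x) = 3
  lim(x→∞) f'(x)/g'(x) = lim(x→∞) (1)/(3)
  = 1/3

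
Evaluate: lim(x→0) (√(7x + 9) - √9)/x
This is a standard limit.

Factor or rationalize the expression:
  lim(x→0) (√(7x + 9) - √9)/x = 7/6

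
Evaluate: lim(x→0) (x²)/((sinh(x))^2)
This is a 0/0 indeterminate form.

Apply L'Hôpital's rule: differentiate numerator and denominator separately.
  f(x) = x^2   ⇒   f'(x) = 2·x
  g(x) = sinh(x)^2   ⇒   g'(x) = 2·sinh(x)·cosh(x)
  lim(x→0) f'(x)/g'(x) = lim(x→0) (2·x)/(2·sinh(x)·cosh(x))
  = 1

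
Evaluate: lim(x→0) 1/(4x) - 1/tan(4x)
This is an ∞-∞ indeterminate form.

Combine fractions or rationalize to convert ∞-∞ to 0/0 form:
  lim(x→0) 1/(4x) - 1/tan(4x) = 0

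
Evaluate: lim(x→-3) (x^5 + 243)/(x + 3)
This is a standard limit.

Factor or rationalize the expression:
  lim(x→-3) (x^5 + 243)/(x + 3) = 405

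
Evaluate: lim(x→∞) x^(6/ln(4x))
This is an exponential indeterminate form.

For exponential indeterminate forms, take the natural log:
  Let L = lim(x→∞) x^(6/ln(4x))
  Then ln(L) = lim(x→∞) [exponent × ln(base)]
  Evaluate using L'Hôpital or standard limits, then exponentiate.
  L = e^(6)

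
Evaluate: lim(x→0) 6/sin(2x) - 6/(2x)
This is an ∞-∞ indeterminate form.

Combine fractions or rationalize to convert ∞-∞ to 0/0 form:
  lim(x→0) 6/sin(2x) - 6/(2x) = 0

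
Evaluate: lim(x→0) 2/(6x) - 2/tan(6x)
This is an ∞-∞ indeterminate form.

Combine fractions or rationalize to convert ∞-∞ to 0/0 form:
  lim(x→0) 2/(6x) - 2/tan(6x) = 0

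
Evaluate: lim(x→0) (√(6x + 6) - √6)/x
This is a standard limit.

Factor or rationalize the expression:
  lim(x→0) (√(6x + 6) - √6)/x = sqrt(6)/2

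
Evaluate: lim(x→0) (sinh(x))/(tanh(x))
This is a 0/0 indeterminate form.

Apply L'Hôpital's rule: differentiate numerator and denominator separately.
  f(x) = sinh(x)   ⇒   f'(x) = cosh(x)
  g(x) = tanh(x)   ⇒   g'(x) = 1 - tanh(x)^2
  lim(x→0) f'(x)/g'(x) = lim(x→0) (cosh(x))/(1 - tanh(x)^2)
  = 1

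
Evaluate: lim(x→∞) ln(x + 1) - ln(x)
This is an ∞-∞ indeterminate form.

Combine fractions or rationalize to convert ∞-∞ to 0/0 form:
  lim(x→∞) ln(x + 1) - ln(x) = 0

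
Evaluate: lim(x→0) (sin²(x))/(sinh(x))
This is a 0/0 indeterminate form.

Apply L'Hôpital's rule: differentiate numerator and denominator separately.
  f(x) = sin(x)^2   ⇒   f'(x) = 2·sin(x)·cos(x)
  g(x) = sinh(x)   ⇒   g'(x) = cosh(x)
  lim(x→0) f'(x)/g'(x) = lim(x→0) (2·sin(x)·cos(x))/(cosh(x))
  = 0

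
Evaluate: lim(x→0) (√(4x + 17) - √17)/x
This is a standard limit.

Factor or rationalize the expression:
  lim(x→0) (√(4x + 17) - √17)/x = 2·sqrt(17)/17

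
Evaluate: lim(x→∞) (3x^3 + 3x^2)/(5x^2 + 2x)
This is an ∞/∞ indeterminate form.

Apply L'Hôpital's rule: differentiate numerator and denominator separately.
  f(x) = 3·x^3 + 3·x^2   ⇒   f'(x) = 9·x^2 + 6·x
  g(x) = 5·x^2 + 2·x   ⇒   g'(x) = 10·x + 2
  lim(x→∞) f'(x)/g'(x) = lim(x→∞) (9·x^2 + 6·x)/(10·x + 2)
  = ∞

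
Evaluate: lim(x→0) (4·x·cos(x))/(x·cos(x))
This is a 0/0 indeterminate form.

Apply L'Hôpital's rule: differentiate numerator and denominator separately.
  f(x) = 4·x·cos(x)   ⇒   f'(x) = -4·x·sin(x) + 4·cos(x)
  g(x) = x·cos(x)   ⇒   g'(x) = -x·sin(x) + cos(x)
  lim(x→0) f'(x)/g'(x) = lim(x→0) (-4·x·sin(x) + 4·cos(x))/(-x·sin(x) + cos(x))
  = 4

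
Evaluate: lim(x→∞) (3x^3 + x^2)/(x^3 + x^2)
This is an ∞/∞ indeterminate form.

Apply L'Hôpital's rule: differentiate numerator and denominator separately.
  f(x) = 3·x^3 + x^2   ⇒   f'(x) = 9·x^2 + 2·x
  g(x) = x^3 + x^2   ⇒   g'(x) = 3·x^2 + 2·x
  lim(x→∞) f'(x)/g'(x) = lim(x→∞) (9·x^2 + 2·x)/(3·x^2 + 2·x)
  = 3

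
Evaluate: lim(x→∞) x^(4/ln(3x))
This is an exponential indeterminate form.

For exponential indeterminate forms, take the natural log:
  Let L = lim(x→∞) x^(4/ln(3x))
  Then ln(L) = lim(x→∞) [exponent × ln(base)]
  Evaluate using L'Hôpital or standard limits, then exponentiate.
  L = e^(4)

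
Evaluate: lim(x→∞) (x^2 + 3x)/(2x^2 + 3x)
This is an ∞/∞ indeterminate form.

Apply L'Hôpital's rule: differentiate numerator and denominator separately.
  f(x) = x^2 + 3·x   ⇒   f'(x) = 2·x + 3
  g(x) = 2·x^2 + 3·x   ⇒   g'(x) = 4·x + 3
  lim(x→∞) f'(x)/g'(x) = lim(x→∞) (2·x + 3)/(4·x + 3)
  = 1/2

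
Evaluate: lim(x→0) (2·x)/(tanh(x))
This is a 0/0 indeterminate form.

Apply L'Hôpital's rule: differentiate numerator and denominator separately.
  f(x) = 2·x   ⇒   f'(x) = 2
  g(x) = tanh(x)   ⇒   g'(x) = 1 - tanh(x)^2
  lim(x→0) f'(x)/g'(x) = lim(x→0) (2)/(1 - tanh(x)^2)
  = 2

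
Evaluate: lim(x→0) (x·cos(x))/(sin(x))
This is a 0/0 indeterminate form.

Apply L'Hôpital's rule: differentiate numerator and denominator separately.
  f(x) = x·cos(x)   ⇒   f'(x) = -x·sin(x) + cos(x)
  g(x) = sin(x)   ⇒   g'(x) = cos(x)
  lim(x→0) f'(x)/g'(x) = lim(x→0) (-x·sin(x) + cos(x))/(cos(x))
  = 1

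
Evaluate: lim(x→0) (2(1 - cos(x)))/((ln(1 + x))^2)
This is a 0/0 indeterminate form.

Apply L'Hôpital's rule: differentiate numerator and denominator separately.
  f(x) = 2 - 2·cos(x)   ⇒   f'(x) = 2·sin(x)
  g(x) = ln(x + 1)^2   ⇒   g'(x) = 2·ln(x + 1)/(x + 1)
  lim(x→0) f'(x)/g'(x) = lim(x→0) (2·sin(x))/(2·ln(x + 1)/(x + 1))
  = 1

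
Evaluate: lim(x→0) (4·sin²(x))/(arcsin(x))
This is a 0/0 indeterminate form.

Apply L'Hôpital's rule: differentiate numerator and denominator separately.
  f(x) = 4·sin(x)^2   ⇒   f'(x) = 8·sin(x)·cos(x)
  g(x) = asin(x)   ⇒   g'(x) = 1/sqrt(1 - x^2)
  lim(x→0) f'(x)/g'(x) = lim(x→0) (8·sin(x)·cos(x))/(1/sqrt(1 - x^2))
  = 0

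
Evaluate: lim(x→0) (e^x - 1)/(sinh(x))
This is a 0/0 indeterminate form.

Apply L'Hôpital's rule: differentiate numerator and denominator separately.
  f(x) = e^(x) - 1   ⇒   f'(x) = e^(x)
  g(x) = sinh(x)   ⇒   g'(x) = cosh(x)
  lim(x→0) f'(x)/g'(x) = lim(x→0) (e^(x))/(cosh(x))
  = 1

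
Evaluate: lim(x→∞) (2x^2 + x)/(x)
This is an ∞/∞ indeterminate form.

Apply L'Hôpital's rule: differentiate numerator and denominator separately.
  f(x) = 2·x^2 + x   ⇒   f'(x) = 4·x + 1
  g(x) = x   ⇒   g'(x) = 1
  lim(x→∞) f'(x)/g'(x) = lim(x→∞) (4·x + 1)/(1)
  = ∞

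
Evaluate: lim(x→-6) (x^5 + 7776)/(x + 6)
This is a standard limit.

Factor or rationalize the expression:
  lim(x→-6) (x^5 + 7776)/(x + 6) = 6480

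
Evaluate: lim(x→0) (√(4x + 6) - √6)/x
This is a standard limit.

Factor or rationalize the expression:
  lim(x→0) (√(4x + 6) - √6)/x = sqrt(6)/3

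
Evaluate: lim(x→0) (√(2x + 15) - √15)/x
This is a standard limit.

Factor or rationalize the expression:
  lim(x→0) (√(2x + 15) - √15)/x = sqrt(15)/15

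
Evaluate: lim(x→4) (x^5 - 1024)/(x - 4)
This is a standard limit.

Factor or rationalize the expression:
  lim(x→4) (x^5 - 1024)/(x - 4) = 1280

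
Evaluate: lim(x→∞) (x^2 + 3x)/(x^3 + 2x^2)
This is an ∞/∞ indeterminate form.

Apply L'Hôpital's rule: differentiate numerator and denominator separately.
  f(x) = x^2 + 3·x   ⇒   f'(x) = 2·x + 3
  g(x) = x^3 + 2·x^2   ⇒   g'(x) = 3·x^2 + 4·x
  lim(x→∞) f'(x)/g'(x) = lim(x→∞) (2·x + 3)/(3·x^2 + 4·x)
  = 0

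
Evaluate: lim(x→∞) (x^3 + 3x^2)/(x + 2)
This is an ∞/∞ indeterminate form.

Apply L'Hôpital's rule: differentiate numerator and denominator separately.
  f(x) = x^3 + 3·x^2   ⇒   f'(x) = 3·x^2 + 6·x
  g(x) = x + 2   ⇒   g'(x) = 1
  lim(x→∞) f'(x)/g'(x) = lim(x→∞) (3·x^2 + 6·x)/(1)
  = ∞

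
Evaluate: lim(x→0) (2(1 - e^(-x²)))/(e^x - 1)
This is a 0/0 indeterminate form.

Apply L'Hôpital's rule: differentiate numerator and denominator separately.
  f(x) = 2 - 2·e^(-x^2)   ⇒   f'(x) = 4·x·e^(-x^2)
  g(x) = e^(x) - 1   ⇒   g'(x) = e^(x)
  lim(x→0) f'(x)/g'(x) = lim(x→0) (4·x·e^(-x^2))/(e^(x))
  = 0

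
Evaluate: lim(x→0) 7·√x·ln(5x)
This is a 0·∞ indeterminate form.

Rewrite 0·∞ as a quotient (0/0 or ∞/∞ form), then apply L'Hôpital's rule:
  lim(x→0) 7·√x·ln(5x) = 0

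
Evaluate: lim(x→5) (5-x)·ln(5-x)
This is a 0·∞ indeterminate form.

Rewrite 0·∞ as a quotient (0/0 or ∞/∞ form), then apply L'Hôpital's rule:
  lim(x→5) (5-x)·ln(5-x) = 0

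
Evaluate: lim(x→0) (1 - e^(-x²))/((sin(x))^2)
This is a 0/0 indeterminate form.

Apply L'Hôpital's rule: differentiate numerator and denominator separately.
  f(x) = 1 - e^(-x^2)   ⇒   f'(x) = 2·x·e^(-x^2)
  g(x) = sin(x)^2   ⇒   g'(x) = 2·sin(x)·cos(x)
  lim(x→0) f'(x)/g'(x) = lim(x→0) (2·x·e^(-x^2))/(2·sin(x)·cos(x))
  = 1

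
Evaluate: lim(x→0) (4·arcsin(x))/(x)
This is a 0/0 indeterminate form.

Apply L'Hôpital's rule: differentiate numerator and denominator separately.
  f(x) = 4·asin(x)   ⇒   f'(x) = 4/sqrt(1 - x^2)
  g(x) = x   ⇒   g'(x) = 1
  lim(x→0) f'(x)/g'(x) = lim(x→0) (4/sqrt(1 - x^2))/(1)
  = 4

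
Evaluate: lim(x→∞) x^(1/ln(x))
This is an exponential indeterminate form.

For exponential indeterminate forms, take the natural log:
  Let L = lim(x→∞) x^(1/ln(x))
  Then ln(L) = lim(x→∞) [exponent × ln(base)]
  Evaluate using L'Hôpital or standard limits, then exponentiate.
  L = e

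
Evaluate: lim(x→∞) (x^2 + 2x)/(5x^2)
This is an ∞/∞ indeterminate form.

Apply L'Hôpital's rule: differentiate numerator and denominator separately.
  f(x) = x^2 + 2·x   ⇒   f'(x) = 2·x + 2
  g(x) = 5·x^2   ⇒   g'(x) = 10·x
  lim(x→∞) f'(x)/g'(x) = lim(x→∞) (2·x + 2)/(10·x)
  = 1/5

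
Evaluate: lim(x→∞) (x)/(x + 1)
This is an ∞/∞ indeterminate form.

Apply L'Hôpital's rule: differentiate numerator and denominator separately.
  f(x) = x   ⇒   f'(x) = 1
  g(x) = x + 1   ⇒   g'(x) = 1
  lim(x→∞) f'(x)/g'(x) = lim(x→∞) (1)/(1)
  = 1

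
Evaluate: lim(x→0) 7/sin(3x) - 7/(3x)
This is an ∞-∞ indeterminate form.

Combine fractions or rationalize to convert ∞-∞ to 0/0 form:
  lim(x→0) 7/sin(3x) - 7/(3x) = 0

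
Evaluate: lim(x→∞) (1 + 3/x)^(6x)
This is an exponential indeterminate form.

For exponential indeterminate forms, take the natural log:
  Let L = lim(x→∞) (1 + 3/x)^(6x)
  Then ln(L) = lim(x→∞) [exponent × ln(base)]
  Evaluate using L'Hôpital or standard limits, then exponentiate.
  L = e^(18)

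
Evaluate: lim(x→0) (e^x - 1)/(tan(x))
This is a 0/0 indeterminate form.

Apply L'Hôpital's rule: differentiate numerator and denominator separately.
  f(x) = e^(x) - 1   ⇒   f'(x) = e^(x)
  g(x) = tan(x)   ⇒   g'(x) = tan(x)^2 + 1
  lim(x→0) f'(x)/g'(x) = lim(x→0) (e^(x))/(tan(x)^2 + 1)
  = 1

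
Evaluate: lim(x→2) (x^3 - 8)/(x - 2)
This is a standard limit.

Factor or rationalize the expression:
  lim(x→2) (x^3 - 8)/(x - 2) = 12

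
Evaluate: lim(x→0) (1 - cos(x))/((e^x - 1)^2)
This is a 0/0 indeterminate form.

Apply L'Hôpital's rule: differentiate numerator and denominator separately.
  f(x) = 1 - cos(x)   ⇒   f'(x) = sin(x)
  g(x) = (e^(x) - 1)^2   ⇒   g'(x) = 2·(e^(x) - 1)·e^(x)
  lim(x→0) f'(x)/g'(x) = lim(x→0) (sin(x))/(2·(e^(x) - 1)·e^(x))
  = 1/2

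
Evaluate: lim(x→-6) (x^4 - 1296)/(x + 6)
This is a standard limit.

Factor or rationalize the expression:
  lim(x→-6) (x^4 - 1296)/(x + 6) = -864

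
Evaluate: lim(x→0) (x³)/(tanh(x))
This is a 0/0 indeterminate form.

Apply L'Hôpital's rule: differentiate numerator and denominator separately.
  f(x) = x^3   ⇒   f'(x) = 3·x^2
  g(x) = tanh(x)   ⇒   g'(x) = 1 - tanh(x)^2
  lim(x→0) f'(x)/g'(x) = lim(x→0) (3·x^2)/(1 - tanh(x)^2)
  = 0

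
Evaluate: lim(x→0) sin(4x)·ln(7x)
This is a 0·∞ indeterminate form.

Rewrite 0·∞ as a quotient (0/0 or ∞/∞ form), then apply L'Hôpital's rule:
  lim(x→0) sin(4x)·ln(7x) = 0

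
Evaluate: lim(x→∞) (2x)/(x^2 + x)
This is an ∞/∞ indeterminate form.

Apply L'Hôpital's rule: differentiate numerator and denominator separately.
  f(x) = 2·x   ⇒   f'(x) = 2
  g(x) = x^2 + x   ⇒   g'(x) = 2·x + 1
  lim(x→∞) f'(x)/g'(x) = lim(x→∞) (2)/(2·x + 1)
  = 0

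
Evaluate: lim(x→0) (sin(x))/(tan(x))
This is a 0/0 indeterminate form.

Apply L'Hôpital's rule: differentiate numerator and denominator separately.
  f(x) = sin(x)   ⇒   f'(x) = cos(x)
  g(x) = tan(x)   ⇒   g'(x) = tan(x)^2 + 1
  lim(x→0) f'(x)/g'(x) = lim(x→0) (cos(x))/(tan(x)^2 + 1)
  = 1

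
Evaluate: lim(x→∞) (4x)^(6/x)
This is an exponential indeterminate form.

For exponential indeterminate forms, take the natural log:
  Let L = lim(x→∞) (4x)^(6/x)
  Then ln(L) = lim(x→∞) [exponent × ln(base)]
  Evaluate using L'Hôpital or standard limits, then exponentiate.
  L = 1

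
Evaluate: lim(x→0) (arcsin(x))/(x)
This is a 0/0 indeterminate form.

Apply L'Hôpital's rule: differentiate numerator and denominator separately.
  f(x) = asin(x)   ⇒   f'(x) = 1/sqrt(1 - x^2)
  g(x) = x   ⇒   g'(x) = 1
  lim(x→0) f'(x)/g'(x) = lim(x→0) (1/sqrt(1 - x^2))/(1)
  = 1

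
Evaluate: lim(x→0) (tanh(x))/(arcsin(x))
This is a 0/0 indeterminate form.

Apply L'Hôpital's rule: differentiate numerator and denominator separately.
  f(x) = tanh(x)   ⇒   f'(x) = 1 - tanh(x)^2
  g(x) = asin(x)   ⇒   g'(x) = 1/sqrt(1 - x^2)
  lim(x→0) f'(x)/g'(x) = lim(x→0) (1 - tanh(x)^2)/(1/sqrt(1 - x^2))
  = 1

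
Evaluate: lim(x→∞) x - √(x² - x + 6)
This is an ∞-∞ indeterminate form.

Combine fractions or rationalize to convert ∞-∞ to 0/0 form:
  lim(x→∞) x - √(x² - x + 6) = 1/2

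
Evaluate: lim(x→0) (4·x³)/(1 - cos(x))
This is a 0/0 indeterminate form.

Apply L'Hôpital's rule: differentiate numerator and denominator separately.
  f(x) = 4·x^3   ⇒   f'(x) = 12·x^2
  g(x) = 1 - cos(x)   ⇒   g'(x) = sin(x)
  lim(x→0) f'(x)/g'(x) = lim(x→0) (12·x^2)/(sin(x))
  = 0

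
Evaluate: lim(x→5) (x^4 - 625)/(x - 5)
This is a standard limit.

Factor or rationalize the expression:
  lim(x→5) (x^4 - 625)/(x - 5) = 500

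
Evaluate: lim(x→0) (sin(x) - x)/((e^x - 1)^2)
This is a 0/0 indeterminate form.

Apply L'Hôpital's rule: differentiate numerator and denominator separately.
  f(x) = -x + sin(x)   ⇒   f'(x) = cos(x) - 1
  g(x) = (e^(x) - 1)^2   ⇒   g'(x) = 2·(e^(x) - 1)·e^(x)
  lim(x→0) f'(x)/g'(x) = lim(x→0) (cos(x) - 1)/(2·(e^(x) - 1)·e^(x))
  = 0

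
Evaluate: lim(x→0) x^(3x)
This is an exponential indeterminate form.

For exponential indeterminate forms, take the natural log:
  Let L = lim(x→0) x^(3x)
  Then ln(L) = lim(x→0) [exponent × ln(base)]
  Evaluate using L'Hôpital or standard limits, then exponentiate.
  L = 1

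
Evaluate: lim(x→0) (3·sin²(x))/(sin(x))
This is a 0/0 indeterminate form.

Apply L'Hôpital's rule: differentiate numerator and denominator separately.
  f(x) = 3·sin(x)^2   ⇒   f'(x) = 6·sin(x)·cos(x)
  g(x) = sin(x)   ⇒   g'(x) = cos(x)
  lim(x→0) f'(x)/g'(x) = lim(x→0) (6·sin(x)·cos(x))/(cos(x))
  = 0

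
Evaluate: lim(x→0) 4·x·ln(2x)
This is a 0·∞ indeterminate form.

Rewrite 0·∞ as a quotient (0/0 or ∞/∞ form), then apply L'Hôpital's rule:
  lim(x→0) 4·x·ln(2x) = 0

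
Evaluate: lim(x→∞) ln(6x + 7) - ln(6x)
This is an ∞-∞ indeterminate form.

Combine fractions or rationalize to convert ∞-∞ to 0/0 form:
  lim(x→∞) ln(6x + 7) - ln(6x) = 0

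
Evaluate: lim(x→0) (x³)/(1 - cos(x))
This is a 0/0 indeterminate form.

Apply L'Hôpital's rule: differentiate numerator and denominator separately.
  f(x) = x^3   ⇒   f'(x) = 3·x^2
  g(x) = 1 - cos(x)   ⇒   g'(x) = sin(x)
  lim(x→0) f'(x)/g'(x) = lim(x→0) (3·x^2)/(sin(x))
  = 0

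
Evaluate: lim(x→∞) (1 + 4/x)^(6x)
This is an exponential indeterminate form.

For exponential indeterminate forms, take the natural log:
  Let L = lim(x→∞) (1 + 4/x)^(6x)
  Then ln(L) = lim(x→∞) [exponent × ln(base)]
  Evaluate using L'Hôpital or standard limits, then exponentiate.
  L = e^(24)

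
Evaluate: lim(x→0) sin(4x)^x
This is an exponential indeterminate form.

For exponential indeterminate forms, take the natural log:
  Let L = lim(x→0) sin(4x)^x
  Then ln(L) = lim(x→0) [exponent × ln(base)]
  Evaluate using L'Hôpital or standard limits, then exponentiate.
  L = 1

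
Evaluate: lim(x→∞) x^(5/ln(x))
This is an exponential indeterminate form.

For exponential indeterminate forms, take the natural log:
  Let L = lim(x→∞) x^(5/ln(x))
  Then ln(L) = lim(x→∞) [exponent × ln(base)]
  Evaluate using L'Hôpital or standard limits, then exponentiate.
  L = e^(5)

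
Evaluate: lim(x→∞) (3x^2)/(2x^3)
This is an ∞/∞ indeterminate form.

Apply L'Hôpital's rule: differentiate numerator and denominator separately.
  f(x) = 3·x^2   ⇒   f'(x) = 6·x
  g(x) = 2·x^3   ⇒   g'(x) = 6·x^2
  lim(x→∞) f'(x)/g'(x) = lim(x→∞) (6·x)/(6·x^2)
  = 0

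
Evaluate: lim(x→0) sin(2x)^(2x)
This is an exponential indeterminate form.

For exponential indeterminate forms, take the natural log:
  Let L = lim(x→0) sin(2x)^(2x)
  Then ln(L) = lim(x→0) [exponent × ln(base)]
  Evaluate using L'Hôpital or standard limits, then exponentiate.
  L = 1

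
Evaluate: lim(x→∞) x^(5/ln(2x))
This is an exponential indeterminate form.

For exponential indeterminate forms, take the natural log:
  Let L = lim(x→∞) x^(5/ln(2x))
  Then ln(L) = lim(x→∞) [exponent × ln(base)]
  Evaluate using L'Hôpital or standard limits, then exponentiate.
  L = e^(5)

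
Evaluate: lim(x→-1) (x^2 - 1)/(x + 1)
This is a standard limit.

Factor or rationalize the expression:
  lim(x→-1) (x^2 - 1)/(x + 1) = -2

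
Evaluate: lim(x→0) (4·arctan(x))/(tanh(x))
This is a 0/0 indeterminate form.

Apply L'Hôpital's rule: differentiate numerator and denominator separately.
  f(x) = 4·atan(x)   ⇒   f'(x) = 4/(x^2 + 1)
  g(x) = tanh(x)   ⇒   g'(x) = 1 - tanh(x)^2
  lim(x→0) f'(x)/g'(x) = lim(x→0) (4/(x^2 + 1))/(1 - tanh(x)^2)
  = 4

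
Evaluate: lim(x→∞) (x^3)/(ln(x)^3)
This is an ∞/∞ indeterminate form.

Apply L'Hôpital's rule: differentiate numerator and denominator separately.
  f(x) = x^3   ⇒   f'(x) = 3·x^2
  g(x) = ln(x)^3   ⇒   g'(x) = 3·ln(x)^2/x
  lim(x→∞) f'(x)/g'(x) = lim(x→∞) (3·x^2)/(3·ln(x)^2/x)
  = ∞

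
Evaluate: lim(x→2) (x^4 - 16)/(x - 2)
This is a standard limit.

Factor or rationalize the expression:
  lim(x→2) (x^4 - 16)/(x - 2) = 32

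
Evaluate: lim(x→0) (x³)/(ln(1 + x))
This is a 0/0 indeterminate form.

Apply L'Hôpital's rule: differentiate numerator and denominator separately.
  f(x) = x^3   ⇒   f'(x) = 3·x^2
  g(x) = ln(x + 1)   ⇒   g'(x) = 1/(x + 1)
  lim(x→0) f'(x)/g'(x) = lim(x→0) (3·x^2)/(1/(x + 1))
  = 0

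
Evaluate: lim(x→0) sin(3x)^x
This is an exponential indeterminate form.

For exponential indeterminate forms, take the natural log:
  Let L = lim(x→0) sin(3x)^x
  Then ln(L) = lim(x→0) [exponent × ln(base)]
  Evaluate using L'Hôpital or standard limits, then exponentiate.
  L = 1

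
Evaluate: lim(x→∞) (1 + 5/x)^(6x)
This is an exponential indeterminate form.

For exponential indeterminate forms, take the natural log:
  Let L = lim(x→∞) (1 + 5/x)^(6x)
  Then ln(L) = lim(x→∞) [exponent × ln(base)]
  Evaluate using L'Hôpital or standard limits, then exponentiate.
  L = e^(30)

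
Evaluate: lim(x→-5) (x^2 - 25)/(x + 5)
This is a standard limit.

Factor or rationalize the expression:
  lim(x→-5) (x^2 - 25)/(x + 5) = -10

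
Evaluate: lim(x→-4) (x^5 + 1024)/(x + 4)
This is a standard limit.

Factor or rationalize the expression:
  lim(x→-4) (x^5 + 1024)/(x + 4) = 1280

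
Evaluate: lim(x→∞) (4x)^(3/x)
This is an exponential indeterminate form.

For exponential indeterminate forms, take the natural log:
  Let L = lim(x→∞) (4x)^(3/x)
  Then ln(L) = lim(x→∞) [exponent × ln(base)]
  Evaluate using L'Hôpital or standard limits, then exponentiate.
  L = 1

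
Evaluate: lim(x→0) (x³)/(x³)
This is a 0/0 indeterminate form.

Apply L'Hôpital's rule: differentiate numerator and denominator separately.
  f(x) = x^3   ⇒   f'(x) = 3·x^2
  g(x) = x^3   ⇒   g'(x) = 3·x^2
  lim(x→0) f'(x)/g'(x) = lim(x→0) (3·x^2)/(3·x^2)
  = 1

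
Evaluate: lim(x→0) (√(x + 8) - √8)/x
This is a standard limit.

Factor or rationalize the expression:
  lim(x→0) (√(x + 8) - √8)/x = sqrt(2)/8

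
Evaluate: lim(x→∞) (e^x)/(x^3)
This is an ∞/∞ indeterminate form.

Apply L'Hôpital's rule: differentiate numerator and denominator separately.
  f(x) = e^(x)   ⇒   f'(x) = e^(x)
  g(x) = x^3   ⇒   g'(x) = 3·x^2
  lim(x→∞) f'(x)/g'(x) = lim(x→∞) (e^(x))/(3·x^2)
  = ∞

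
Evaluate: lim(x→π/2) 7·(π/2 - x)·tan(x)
This is a 0·∞ indeterminate form.

Rewrite 0·∞ as a quotient (0/0 or ∞/∞ form), then apply L'Hôpital's rule:
  lim(x→π/2) 7·(π/2 - x)·tan(x) = 7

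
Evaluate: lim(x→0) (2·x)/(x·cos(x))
This is a 0/0 indeterminate form.

Apply L'Hôpital's rule: differentiate numerator and denominator separately.
  f(x) = 2·x   ⇒   f'(x) = 2
  g(x) = x·cos(x)   ⇒   g'(x) = -x·sin(x) + cos(x)
  lim(x→0) f'(x)/g'(x) = lim(x→0) (2)/(-x·sin(x) + cos(x))
  = 2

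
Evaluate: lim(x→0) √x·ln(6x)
This is a 0·∞ indeterminate form.

Rewrite 0·∞ as a quotient (0/0 or ∞/∞ form), then apply L'Hôpital's rule:
  lim(x→0) √x·ln(6x) = 0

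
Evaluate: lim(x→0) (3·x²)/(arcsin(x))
This is a 0/0 indeterminate form.

Apply L'Hôpital's rule: differentiate numerator and denominator separately.
  f(x) = 3·x^2   ⇒   f'(x) = 6·x
  g(x) = asin(x)   ⇒   g'(x) = 1/sqrt(1 - x^2)
  lim(x→0) f'(x)/g'(x) = lim(x→0) (6·x)/(1/sqrt(1 - x^2))
  = 0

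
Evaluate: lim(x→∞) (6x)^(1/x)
This is an exponential indeterminate form.

For exponential indeterminate forms, take the natural log:
  Let L = lim(x→∞) (6x)^(1/x)
  Then ln(L) = lim(x→∞) [exponent × ln(base)]
  Evaluate using L'Hôpital or standard limits, then exponentiate.
  L = 1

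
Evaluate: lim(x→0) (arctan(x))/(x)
This is a 0/0 indeterminate form.

Apply L'Hôpital's rule: differentiate numerator and denominator separately.
  f(x) = atan(x)   ⇒   f'(x) = 1/(x^2 + 1)
  g(x) = x   ⇒   g'(x) = 1
  lim(x→0) f'(x)/g'(x) = lim(x→0) (1/(x^2 + 1))/(1)
  = 1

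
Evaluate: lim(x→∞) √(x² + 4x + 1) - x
This is an ∞-∞ indeterminate form.

Combine fractions or rationalize to convert ∞-∞ to 0/0 form:
  lim(x→∞) √(x² + 4x + 1) - x = 2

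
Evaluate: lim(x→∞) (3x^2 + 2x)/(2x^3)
This is an ∞/∞ indeterminate form.

Apply L'Hôpital's rule: differentiate numerator and denominator separately.
  f(x) = 3·x^2 + 2·x   ⇒   f'(x) = 6·x + 2
  g(x) = 2·x^3   ⇒   g'(x) = 6·x^2
  lim(x→∞) f'(x)/g'(x) = lim(x→∞) (6·x + 2)/(6·x^2)
  = 0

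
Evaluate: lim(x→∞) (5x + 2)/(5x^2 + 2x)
This is an ∞/∞ indeterminate form.

Apply L'Hôpital's rule: differentiate numerator and denominator separately.
  f(x) = 5·x + 2   ⇒   f'(x) = 5
  g(x) = 5·x^2 + 2·x   ⇒   g'(x) = 10·x + 2
  lim(x→∞) f'(x)/g'(x) = lim(x→∞) (5)/(10·x + 2)
  = 0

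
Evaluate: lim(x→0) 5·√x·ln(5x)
This is a 0·∞ indeterminate form.

Rewrite 0·∞ as a quotient (0/0 or ∞/∞ form), then apply L'Hôpital's rule:
  lim(x→0) 5·√x·ln(5x) = 0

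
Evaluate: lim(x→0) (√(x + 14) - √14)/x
This is a standard limit.

Factor or rationalize the expression:
  lim(x→0) (√(x + 14) - √14)/x = sqrt(14)/28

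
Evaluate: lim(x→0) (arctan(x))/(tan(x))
This is a 0/0 indeterminate form.

Apply L'Hôpital's rule: differentiate numerator and denominator separately.
  f(x) = atan(x)   ⇒   f'(x) = 1/(x^2 + 1)
  g(x) = tan(x)   ⇒   g'(x) = tan(x)^2 + 1
  lim(x→0) f'(x)/g'(x) = lim(x→0) (1/(x^2 + 1))/(tan(x)^2 + 1)
  = 1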